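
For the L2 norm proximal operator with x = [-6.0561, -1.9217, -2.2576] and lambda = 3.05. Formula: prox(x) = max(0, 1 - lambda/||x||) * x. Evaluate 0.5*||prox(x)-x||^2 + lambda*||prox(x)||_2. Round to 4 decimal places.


Step 1: Compute ||x||.
||x|| = 6.7429
Step 2: Compute scaling factor.
scale = max(0, 1 - 3.05/6.7429) = 0.5477
Step 3: prox(x) = [-3.3167, -1.0525, -1.2364]
||prox(x)|| = 3.6929
Step 4: Proximal objective.
0.5*||prox-x||^2 = 4.6513
lambda*||prox|| = 11.2633
Total = 15.9144


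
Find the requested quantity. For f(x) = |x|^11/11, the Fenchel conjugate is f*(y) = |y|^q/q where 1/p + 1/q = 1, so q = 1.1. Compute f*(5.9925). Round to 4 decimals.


The conjugate exponent q satisfies 1/p + 1/q = 1.
p = 11, so q = 11/(11 - 1) = 1.1
|y|^q = 5.9925^1.1 = 7.1675
f*(5.9925) = 7.1675 / 1.1 = 6.5159


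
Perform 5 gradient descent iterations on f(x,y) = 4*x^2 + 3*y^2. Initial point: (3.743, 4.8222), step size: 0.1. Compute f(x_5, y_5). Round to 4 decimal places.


Gradient descent on f(x,y) = 4*x^2 + 3*y^2.
Starting point: (3.743, 4.8222), alpha = 0.1
Step 1: grad_x = 2*4*3.743 = 29.944, grad_y = 2*3*4.8222 = 28.9332
  x_1 = 3.743 - 0.1*29.944 = 0.7486
  y_1 = 4.8222 - 0.1*28.9332 = 1.9289
Step 2: grad_x = 2*4*0.7486 = 5.9888, grad_y = 2*3*1.9289 = 11.5733
  x_2 = 0.7486 - 0.1*5.9888 = 0.1497
  y_2 = 1.9289 - 0.1*11.5733 = 0.7716
Step 3: grad_x = 2*4*0.1497 = 1.1978, grad_y = 2*3*0.7716 = 4.6293
  x_3 = 0.1497 - 0.1*1.1978 = 0.0299
  y_3 = 0.7716 - 0.1*4.6293 = 0.3086
Step 4: grad_x = 2*4*0.0299 = 0.2396, grad_y = 2*3*0.3086 = 1.8517
  x_4 = 0.0299 - 0.1*0.2396 = 0.006
  y_4 = 0.3086 - 0.1*1.8517 = 0.1234
Step 5: grad_x = 2*4*0.006 = 0.0479, grad_y = 2*3*0.1234 = 0.7407
  x_5 = 0.006 - 0.1*0.0479 = 0.0012
  y_5 = 0.1234 - 0.1*0.7407 = 0.0494
f(0.0012, 0.0494) = 4*0.0012^2 + 3*0.0494^2 = 0.0073


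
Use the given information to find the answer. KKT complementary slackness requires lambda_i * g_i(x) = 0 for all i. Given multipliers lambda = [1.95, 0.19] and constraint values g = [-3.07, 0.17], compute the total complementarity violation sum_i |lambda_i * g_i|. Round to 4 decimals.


KKT complementary slackness check:
lambda_1 * g_1 = 1.95 * -3.07 = -5.9865
lambda_2 * g_2 = 0.19 * 0.17 = 0.0323
Total violation = 5.9865 + 0.0323 = 6.0188


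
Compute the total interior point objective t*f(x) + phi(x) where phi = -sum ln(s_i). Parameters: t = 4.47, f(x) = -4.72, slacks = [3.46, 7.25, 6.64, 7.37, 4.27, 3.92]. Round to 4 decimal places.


Step 1: Compute log-barrier.
ln values: [1.2413, 1.981, 1.8931, 1.9974, 1.4516, 1.3661]
phi = -(1.2413 + 1.981 + 1.8931 + 1.9974 + 1.4516 + 1.3661) = -9.9305
Step 2: Compute augmented objective.
t*f(x) = 4.47*-4.72 = -21.0984
Total = -21.0984 - 9.9305 = -31.0289


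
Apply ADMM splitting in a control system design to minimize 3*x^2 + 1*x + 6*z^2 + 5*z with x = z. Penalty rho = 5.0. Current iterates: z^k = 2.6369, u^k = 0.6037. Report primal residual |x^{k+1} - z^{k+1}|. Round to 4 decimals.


ADMM iteration with rho = 5.0, z^k = 2.6369, u^k = 0.6037
Step 1: x-update.
Minimize 3*x^2 + 1*x + (5.0/2)*(x - 2.6369 + 0.6037)^2
FOC: (2*3 + 5.0)*x = -1 + 5.0*(2.6369 - 0.6037)
x^{k+1} = 0.8333
Step 2: z-update.
Minimize 6*z^2 + 5*z + (5.0/2)*(0.8333 - z + 0.6037)^2
FOC: (2*6 + 5.0)*z = -5 + 5.0*(0.8333 + 0.6037)
z^{k+1} = 0.1285
Step 3: u-update.
u^{k+1} = 0.6037 + 0.8333 - 0.1285 = 1.3085
Step 4: Primal residual = |0.8333 - 0.1285| = 0.7048


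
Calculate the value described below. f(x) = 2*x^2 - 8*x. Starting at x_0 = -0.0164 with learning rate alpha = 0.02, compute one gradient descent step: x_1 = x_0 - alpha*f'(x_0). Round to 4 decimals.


We compute the gradient at x_0 and apply the update.
f'(x) = 4*x - 8
f'(-0.0164) = 4*-0.0164 - 8 = -8.0656
x_1 = -0.0164 - 0.02*-8.0656 = 0.1449


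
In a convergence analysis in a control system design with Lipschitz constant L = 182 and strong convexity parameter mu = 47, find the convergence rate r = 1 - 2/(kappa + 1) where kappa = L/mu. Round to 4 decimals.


Step 1: Compute the condition number.
kappa = L/mu = 182/47 = 3.8723
Step 2: Compute the convergence rate.
r = 1 - 2/(kappa + 1) = 1 - 2*mu/(L + mu) = (L - mu)/(L + mu) = 135/229 = 0.5895


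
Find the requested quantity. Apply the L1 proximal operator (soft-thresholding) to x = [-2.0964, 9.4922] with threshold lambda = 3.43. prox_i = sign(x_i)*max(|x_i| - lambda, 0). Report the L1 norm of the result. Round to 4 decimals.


Soft-thresholding with lambda = 3.43:
prox(-2.0964) = sign(-2.0964)*max(|-2.0964| - 3.43, 0) = 0.0
prox(9.4922) = sign(9.4922)*max(|9.4922| - 3.43, 0) = 6.0622
prox(x) = [0.0, 6.0622]
||prox(x)||_1 = 0.0 + 6.0622 = 6.0622


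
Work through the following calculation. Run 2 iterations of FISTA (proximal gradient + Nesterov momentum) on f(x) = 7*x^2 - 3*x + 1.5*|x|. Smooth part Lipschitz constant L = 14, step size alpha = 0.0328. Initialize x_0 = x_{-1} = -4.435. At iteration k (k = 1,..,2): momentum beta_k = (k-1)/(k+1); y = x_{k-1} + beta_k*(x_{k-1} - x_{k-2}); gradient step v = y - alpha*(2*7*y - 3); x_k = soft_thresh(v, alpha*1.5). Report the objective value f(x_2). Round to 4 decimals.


FISTA on f(x) = 7*x^2 - 3*x + 1.5*|x|
L = 14, alpha = 0.0328
Iteration 1: beta = 0.0, y = -4.435 + 0.0*(-4.435 + 4.435) = -4.435
  grad(y) = -65.09, v = y - alpha*grad = -2.3
  prox(v) = soft_thresh(-2.3, 0.0492) = -2.2508
Iteration 2: beta = 0.3333, y = -2.2508 + 0.3333*(-2.2508 + 4.435) = -1.5228
  grad(y) = -24.3192, v = y - alpha*grad = -0.7251
  prox(v) = soft_thresh(-0.7251, 0.0492) = -0.6759
f(x_2) = 7*(-0.6759)^2 - 3*(-0.6759) + 1.5*|-0.6759| = 6.2398


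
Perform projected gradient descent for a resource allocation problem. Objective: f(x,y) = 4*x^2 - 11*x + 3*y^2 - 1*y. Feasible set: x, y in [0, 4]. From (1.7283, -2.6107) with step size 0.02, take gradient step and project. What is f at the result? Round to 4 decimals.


Step 1: Compute gradient at (1.7283, -2.6107).
grad_x = 2*4*1.7283 - 11 = 2.8264
grad_y = 2*3*-2.6107 - 1 = -16.6642
Step 2: Gradient step.
x_raw = 1.7283 - 0.02*2.8264 = 1.6718
y_raw = -2.6107 - 0.02*-16.6642 = -2.2774
Step 3: Project onto [0, 4].
x_proj = clip(1.6718) = 1.6718
y_proj = clip(-2.2774) = 0.0
Step 4: Evaluate f.
f(1.6718, 0.0) = -7.2102


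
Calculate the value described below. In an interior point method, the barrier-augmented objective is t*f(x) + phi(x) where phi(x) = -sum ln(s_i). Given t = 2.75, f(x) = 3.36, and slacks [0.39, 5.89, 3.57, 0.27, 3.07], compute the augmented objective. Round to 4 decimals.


Step 1: Compute log-barrier.
ln values: [-0.9416, 1.7733, 1.2726, -1.3093, 1.1217]
phi = -(-0.9416 + 1.7733 + 1.2726 - 1.3093 + 1.1217) = -1.9166
Step 2: Compute augmented objective.
t*f(x) = 2.75*3.36 = 9.24
Total = 9.24 - 1.9166 = 7.3234


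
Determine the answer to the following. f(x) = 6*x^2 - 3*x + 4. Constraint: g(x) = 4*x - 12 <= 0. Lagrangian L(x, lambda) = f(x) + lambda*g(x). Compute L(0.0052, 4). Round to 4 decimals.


Step 1: Evaluate f(x).
f(0.0052) = 6*0.0052^2 - 3*0.0052 + 4 = 3.9846
Step 2: Evaluate g(x).
g(0.0052) = 4*0.0052 - 12 = -11.9792
Step 3: Compute Lagrangian.
L = 3.9846 + 4*-11.9792 = -43.9322


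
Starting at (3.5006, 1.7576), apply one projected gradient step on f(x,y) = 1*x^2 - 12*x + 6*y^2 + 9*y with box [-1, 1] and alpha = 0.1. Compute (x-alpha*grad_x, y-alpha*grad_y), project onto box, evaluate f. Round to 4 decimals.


Step 1: Compute gradient at (3.5006, 1.7576).
grad_x = 2*1*3.5006 - 12 = -4.9988
grad_y = 2*6*1.7576 + 9 = 30.0912
Step 2: Gradient step.
x_raw = 3.5006 - 0.1*-4.9988 = 4.0005
y_raw = 1.7576 - 0.1*30.0912 = -1.2515
Step 3: Project onto [-1, 1].
x_proj = clip(4.0005) = 1.0
y_proj = clip(-1.2515) = -1.0
Step 4: Evaluate f.
f(1.0, -1.0) = -14.0


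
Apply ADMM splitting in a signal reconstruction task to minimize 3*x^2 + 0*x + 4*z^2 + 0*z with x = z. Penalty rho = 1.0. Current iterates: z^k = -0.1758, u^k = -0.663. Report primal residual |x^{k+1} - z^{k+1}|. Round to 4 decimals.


ADMM iteration with rho = 1.0, z^k = -0.1758, u^k = -0.663
Step 1: x-update.
Minimize 3*x^2 + 0*x + (1.0/2)*(x + 0.1758 - 0.663)^2
FOC: (2*3 + 1.0)*x = 0 + 1.0*(-0.1758 + 0.663)
x^{k+1} = 0.0696
Step 2: z-update.
Minimize 4*z^2 + 0*z + (1.0/2)*(0.0696 - z - 0.663)^2
FOC: (2*4 + 1.0)*z = 0 + 1.0*(0.0696 - 0.663)
z^{k+1} = -0.0659
Step 3: u-update.
u^{k+1} = -0.663 + 0.0696 + 0.0659 = -0.5275
Step 4: Primal residual = |0.0696 + 0.0659| = 0.1355


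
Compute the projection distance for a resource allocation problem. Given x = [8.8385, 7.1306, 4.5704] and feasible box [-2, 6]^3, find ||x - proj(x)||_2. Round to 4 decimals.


Project each component onto [-2, 6].
clip(8.8385) = 6.0, clip(7.1306) = 6.0, clip(4.5704) = 4.5704
Projection = [6.0, 6.0, 4.5704]
Squared diffs: [8.0571, 1.2783, 0.0]
Distance = sqrt(9.3354) = 3.0554


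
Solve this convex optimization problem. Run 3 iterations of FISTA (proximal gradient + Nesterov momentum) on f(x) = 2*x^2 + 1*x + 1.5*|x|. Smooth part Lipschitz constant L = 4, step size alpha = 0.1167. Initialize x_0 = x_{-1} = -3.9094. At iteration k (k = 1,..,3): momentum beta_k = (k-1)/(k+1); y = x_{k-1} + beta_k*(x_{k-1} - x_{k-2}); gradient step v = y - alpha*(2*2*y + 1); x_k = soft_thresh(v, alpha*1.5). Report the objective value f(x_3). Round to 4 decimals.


FISTA on f(x) = 2*x^2 + 1*x + 1.5*|x|
L = 4, alpha = 0.1167
Iteration 1: beta = 0.0, y = -3.9094 + 0.0*(-3.9094 + 3.9094) = -3.9094
  grad(y) = -14.6376, v = y - alpha*grad = -2.2012
  prox(v) = soft_thresh(-2.2012, 0.1751) = -2.0261
Iteration 2: beta = 0.3333, y = -2.0261 + 0.3333*(-2.0261 + 3.9094) = -1.3984
  grad(y) = -4.5936, v = y - alpha*grad = -0.8623
  prox(v) = soft_thresh(-0.8623, 0.1751) = -0.6873
Iteration 3: beta = 0.5, y = -0.6873 + 0.5*(-0.6873 + 2.0261) = -0.0178
  grad(y) = 0.9287, v = y - alpha*grad = -0.1262
  prox(v) = soft_thresh(-0.1262, 0.1751) = 0.0
f(x_3) = 2*0.0^2 + 1*0.0 + 1.5*|0.0| = 0.0


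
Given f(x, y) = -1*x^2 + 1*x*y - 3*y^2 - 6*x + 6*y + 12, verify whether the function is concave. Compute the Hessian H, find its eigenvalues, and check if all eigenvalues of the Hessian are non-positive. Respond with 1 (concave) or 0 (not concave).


The Hessian of f(x,y) = -1*x^2 + 1*x*y - 3*y^2 - 6*x + 6*y + 12 is:
H = [[-2, 1], [1, -6]]
Trace = -2 - 6 = -8
Determinant = -2*-6 - (1)^2 = 11
Discriminant = (-8)^2 - 4*11 = 20.0
Eigenvalues: lambda_1 = -6.2361, lambda_2 = -1.7639
The function is concave.

1


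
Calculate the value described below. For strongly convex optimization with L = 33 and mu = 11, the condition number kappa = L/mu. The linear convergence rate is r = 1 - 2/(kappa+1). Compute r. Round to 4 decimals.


Step 1: Compute the condition number.
kappa = L/mu = 33/11 = 3.0
Step 2: Compute the convergence rate.
r = 1 - 2/(kappa + 1) = 1 - 2*mu/(L + mu) = (L - mu)/(L + mu) = 22/44 = 0.5


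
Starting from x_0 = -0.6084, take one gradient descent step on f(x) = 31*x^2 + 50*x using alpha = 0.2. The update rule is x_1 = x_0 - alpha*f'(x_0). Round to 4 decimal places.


We compute the gradient at x_0 and apply the update.
f'(x) = 62*x + 50
f'(-0.6084) = 62*-0.6084 + 50 = 12.2792
x_1 = -0.6084 - 0.2*12.2792 = -3.0642


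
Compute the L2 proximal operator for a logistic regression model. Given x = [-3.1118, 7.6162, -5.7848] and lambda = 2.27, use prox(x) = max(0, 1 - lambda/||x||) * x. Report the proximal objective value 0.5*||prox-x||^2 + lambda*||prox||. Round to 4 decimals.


Step 1: Compute ||x||.
||x|| = 10.0575
Step 2: Compute scaling factor.
scale = max(0, 1 - 2.27/10.0575) = 0.7743
Step 3: prox(x) = [-2.4095, 5.8972, -4.4792]
||prox(x)|| = 7.7875
Step 4: Proximal objective.
0.5*||prox-x||^2 = 2.5765
lambda*||prox|| = 17.6776
Total = 20.2541


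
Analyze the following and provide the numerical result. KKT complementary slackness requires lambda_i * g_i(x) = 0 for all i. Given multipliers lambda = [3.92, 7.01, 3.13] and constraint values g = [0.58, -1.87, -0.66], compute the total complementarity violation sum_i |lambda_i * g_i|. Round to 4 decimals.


KKT complementary slackness check:
lambda_1 * g_1 = 3.92 * 0.58 = 2.2736
lambda_2 * g_2 = 7.01 * -1.87 = -13.1087
lambda_3 * g_3 = 3.13 * -0.66 = -2.0658
Total violation = 2.2736 + 13.1087 + 2.0658 = 17.4481


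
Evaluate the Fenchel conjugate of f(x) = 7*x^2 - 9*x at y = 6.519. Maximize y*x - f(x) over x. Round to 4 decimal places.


f*(y) = sup_x {y*x - a*x^2 - b*x} = sup_x {(y-b)*x - a*x^2}
FOC: (y - b) - 2a*x = 0 => x* = (y - b)/(2a)
x* = (6.519 + 9)/(2*7) = 1.1085
f*(6.519) = (y-b)^2/(4a) = (6.519 + 9)^2/(4*7)
= 240.8394/28 = 8.6014


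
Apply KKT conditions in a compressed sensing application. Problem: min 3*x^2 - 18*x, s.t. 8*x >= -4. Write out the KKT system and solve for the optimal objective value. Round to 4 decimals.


Step 1: Try lambda = 0 (constraint inactive).
Stationarity: 2*3*x - 18 = 0
x* = 18/(2*3) = 3.0
Check constraint: 8*3.0 = 24.0 >= -4 -- satisfied.
Step 2: Compute optimal value.
f(x*) = 3*3.0^2 - 18*3.0 = -27.0


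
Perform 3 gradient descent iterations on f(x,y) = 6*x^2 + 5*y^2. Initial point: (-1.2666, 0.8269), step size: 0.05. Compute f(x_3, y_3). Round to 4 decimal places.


Gradient descent on f(x,y) = 6*x^2 + 5*y^2.
Starting point: (-1.2666, 0.8269), alpha = 0.05
Step 1: grad_x = 2*6*-1.2666 = -15.1992, grad_y = 2*5*0.8269 = 8.269
  x_1 = -1.2666 - 0.05*-15.1992 = -0.5066
  y_1 = 0.8269 - 0.05*8.269 = 0.4135
Step 2: grad_x = 2*6*-0.5066 = -6.0797, grad_y = 2*5*0.4135 = 4.1345
  x_2 = -0.5066 - 0.05*-6.0797 = -0.2027
  y_2 = 0.4135 - 0.05*4.1345 = 0.2067
Step 3: grad_x = 2*6*-0.2027 = -2.4319, grad_y = 2*5*0.2067 = 2.0673
  x_3 = -0.2027 - 0.05*-2.4319 = -0.0811
  y_3 = 0.2067 - 0.05*2.0673 = 0.1034
f(-0.0811, 0.1034) = 6*(-0.0811)^2 + 5*0.1034^2 = 0.0928


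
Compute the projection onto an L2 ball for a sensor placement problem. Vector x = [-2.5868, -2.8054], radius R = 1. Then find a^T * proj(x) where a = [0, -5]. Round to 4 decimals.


Step 1: Compute ||x|| (intermediates to 6 decimals).
||x|| = sqrt((-2.5868)^2 + (-2.8054)^2) = 3.815993
Step 2: Project.
Since ||x|| > R, scale = R/||x|| = 1/3.815993 = 0.262055, proj(x) = scale * x
proj(x) = [-0.677884, -0.735169]
Step 3: Dot product.
a^T * proj(x) = 0*(-0.677884) - 5*(-0.735169) = 3.6758


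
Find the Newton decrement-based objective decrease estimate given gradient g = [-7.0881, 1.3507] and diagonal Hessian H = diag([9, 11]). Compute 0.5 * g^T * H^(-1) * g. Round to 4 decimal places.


Step 1: H is diagonal, so H^(-1) * g = [-0.7876, 0.1228].
Step 2: g^T H^(-1) g = sum_i g_i^2 / H_ii
  = (-7.0881)^2/9 + (1.3507)^2/11
  = 5.5824 + 0.1659 = 5.7482
Step 3: Objective decrease = 0.5 * g^T H^(-1) g = 2.8741


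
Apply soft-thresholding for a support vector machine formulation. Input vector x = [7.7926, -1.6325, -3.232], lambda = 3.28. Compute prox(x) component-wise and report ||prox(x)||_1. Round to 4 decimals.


Soft-thresholding with lambda = 3.28:
prox(7.7926) = sign(7.7926)*max(|7.7926| - 3.28, 0) = 4.5126
prox(-1.6325) = sign(-1.6325)*max(|-1.6325| - 3.28, 0) = 0.0
prox(-3.232) = sign(-3.232)*max(|-3.232| - 3.28, 0) = 0.0
prox(x) = [4.5126, 0.0, 0.0]
||prox(x)||_1 = 4.5126 + 0.0 + 0.0 = 4.5126


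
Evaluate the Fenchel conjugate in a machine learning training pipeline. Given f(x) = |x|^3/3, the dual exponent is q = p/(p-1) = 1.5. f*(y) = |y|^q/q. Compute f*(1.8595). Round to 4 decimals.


The conjugate exponent q satisfies 1/p + 1/q = 1.
p = 3, so q = 3/(3 - 1) = 1.5
|y|^q = 1.8595^1.5 = 2.5357
f*(1.8595) = 2.5357 / 1.5 = 1.6905


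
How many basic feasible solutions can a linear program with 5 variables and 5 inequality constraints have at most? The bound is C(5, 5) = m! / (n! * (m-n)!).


Each vertex corresponds to some choice of n active constraints out of m, so the number of vertices is at most C(m, n) = m! / (n!(m-n)!).
m = 5, n = 5
Numerator: 5 * 4 * 3 * 2 * 1
Denominator: 5! = 120
C(5, 5) = 1


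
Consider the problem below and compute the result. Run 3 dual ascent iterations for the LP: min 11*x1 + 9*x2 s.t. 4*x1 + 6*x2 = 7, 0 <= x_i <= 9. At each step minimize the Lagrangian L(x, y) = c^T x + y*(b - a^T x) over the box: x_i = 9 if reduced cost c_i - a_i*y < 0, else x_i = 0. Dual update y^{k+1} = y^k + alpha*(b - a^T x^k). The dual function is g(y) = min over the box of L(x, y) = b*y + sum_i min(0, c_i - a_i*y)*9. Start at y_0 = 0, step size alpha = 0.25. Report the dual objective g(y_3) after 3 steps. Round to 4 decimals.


Dual ascent for LP: min 11*x1 + 9*x2, 4*x1 + 6*x2 = 7, 0 <= x_i <= 9
Step 1: y^k = 0.0, reduced costs: (11.0, 9.0)
  x^k = (0.0, 0.0), subgradient = b - a^T x = 7.0
  y^{k+1} = 0.0 + 0.25*7.0 = 1.75
Step 2: y^k = 1.75, reduced costs: (4.0, -1.5)
  x^k = (0.0, 9.0), subgradient = b - a^T x = -47.0
  y^{k+1} = 1.75 + 0.25*-47.0 = -10.0
Step 3: y^k = -10.0, reduced costs: (51.0, 69.0)
  x^k = (0.0, 0.0), subgradient = b - a^T x = 7.0
  y^{k+1} = -10.0 + 0.25*7.0 = -8.25
Dual objective at y_3 = -8.25: reduced costs (44.0, 58.5), box minimizer x = (0.0, 0.0)
g(y_3) = b*y + (c1 - a1*y)*x1 + (c2 - a2*y)*x2 = 7*(-8.25) + 44.0*0.0 + 58.5*0.0 = -57.75 + 0.0 + 0.0 = -57.75


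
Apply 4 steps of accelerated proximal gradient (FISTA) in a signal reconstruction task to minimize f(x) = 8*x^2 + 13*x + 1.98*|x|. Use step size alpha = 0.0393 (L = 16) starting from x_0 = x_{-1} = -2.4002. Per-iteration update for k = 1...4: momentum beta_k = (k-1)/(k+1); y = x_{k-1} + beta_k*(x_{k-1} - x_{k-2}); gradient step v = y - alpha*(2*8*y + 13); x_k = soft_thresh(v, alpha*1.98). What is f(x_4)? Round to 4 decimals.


FISTA on f(x) = 8*x^2 + 13*x + 1.98*|x|
L = 16, alpha = 0.0393
Iteration 1: beta = 0.0, y = -2.4002 + 0.0*(-2.4002 + 2.4002) = -2.4002
  grad(y) = -25.4032, v = y - alpha*grad = -1.4019
  prox(v) = soft_thresh(-1.4019, 0.0778) = -1.324
Iteration 2: beta = 0.3333, y = -1.324 + 0.3333*(-1.324 + 2.4002) = -0.9653
  grad(y) = -2.4451, v = y - alpha*grad = -0.8692
  prox(v) = soft_thresh(-0.8692, 0.0778) = -0.7914
Iteration 3: beta = 0.5, y = -0.7914 + 0.5*(-0.7914 + 1.324) = -0.5251
  grad(y) = 4.5984, v = y - alpha*grad = -0.7058
  prox(v) = soft_thresh(-0.7058, 0.0778) = -0.628
Iteration 4: beta = 0.6, y = -0.628 + 0.6*(-0.628 + 0.7914) = -0.53
  grad(y) = 4.5207, v = y - alpha*grad = -0.7076
  prox(v) = soft_thresh(-0.7076, 0.0778) = -0.6298
f(x_4) = 8*(-0.6298)^2 + 13*(-0.6298) + 1.98*|-0.6298| = -3.7672


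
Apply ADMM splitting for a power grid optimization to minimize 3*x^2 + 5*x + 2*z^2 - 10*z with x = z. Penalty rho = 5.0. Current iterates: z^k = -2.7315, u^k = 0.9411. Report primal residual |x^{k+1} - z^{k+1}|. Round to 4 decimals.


ADMM iteration with rho = 5.0, z^k = -2.7315, u^k = 0.9411
Step 1: x-update.
Minimize 3*x^2 + 5*x + (5.0/2)*(x + 2.7315 + 0.9411)^2
FOC: (2*3 + 5.0)*x = -5 + 5.0*(-2.7315 - 0.9411)
x^{k+1} = -2.1239
Step 2: z-update.
Minimize 2*z^2 - 10*z + (5.0/2)*(-2.1239 - z + 0.9411)^2
FOC: (2*2 + 5.0)*z = 10 + 5.0*(-2.1239 + 0.9411)
z^{k+1} = 0.454
Step 3: u-update.
u^{k+1} = 0.9411 - 2.1239 - 0.454 = -1.6368
Step 4: Primal residual = |-2.1239 - 0.454| = 2.5779


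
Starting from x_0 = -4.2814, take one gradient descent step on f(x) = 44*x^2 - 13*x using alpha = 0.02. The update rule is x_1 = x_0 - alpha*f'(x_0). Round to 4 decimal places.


We compute the gradient at x_0 and apply the update.
f'(x) = 88*x - 13
f'(-4.2814) = 88*-4.2814 - 13 = -389.7632
x_1 = -4.2814 - 0.02*-389.7632 = 3.5139


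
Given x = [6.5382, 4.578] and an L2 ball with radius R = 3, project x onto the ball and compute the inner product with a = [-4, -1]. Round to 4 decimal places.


Step 1: Compute ||x|| (intermediates to 6 decimals).
||x|| = sqrt(6.5382^2 + 4.578^2) = 7.981613
Step 2: Project.
Since ||x|| > R, scale = R/||x|| = 3/7.981613 = 0.375864, proj(x) = scale * x
proj(x) = [2.457474, 1.720705]
Step 3: Dot product.
a^T * proj(x) = -4*2.457474 - 1*1.720705 = -11.5506


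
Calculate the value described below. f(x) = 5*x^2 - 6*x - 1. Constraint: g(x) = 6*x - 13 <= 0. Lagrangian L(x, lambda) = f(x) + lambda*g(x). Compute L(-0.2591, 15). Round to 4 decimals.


Step 1: Evaluate f(x).
f(-0.2591) = 5*(-0.2591)^2 - 6*(-0.2591) - 1 = 0.8903
Step 2: Evaluate g(x).
g(-0.2591) = 6*-0.2591 - 13 = -14.5546
Step 3: Compute Lagrangian.
L = 0.8903 + 15*-14.5546 = -217.4287


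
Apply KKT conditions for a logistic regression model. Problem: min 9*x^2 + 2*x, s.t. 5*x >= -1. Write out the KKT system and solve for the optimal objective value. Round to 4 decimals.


Step 1: Try lambda = 0 (constraint inactive).
Stationarity: 2*9*x + 2 = 0
x* = -2/(2*9) = -1/9 = -0.1111 (rounded; the exact value -1/9 is used below)
Check constraint: 5*-0.1111 = -0.5555 >= -1 -- satisfied.
Step 2: Compute optimal value.
f(x*) = 9*(-1/9)^2 + 2*(-1/9) = -0.1111


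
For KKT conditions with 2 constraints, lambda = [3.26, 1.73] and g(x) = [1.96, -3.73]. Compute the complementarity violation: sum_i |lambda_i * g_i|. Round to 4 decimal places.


KKT complementary slackness check:
lambda_1 * g_1 = 3.26 * 1.96 = 6.3896
lambda_2 * g_2 = 1.73 * -3.73 = -6.4529
Total violation = 6.3896 + 6.4529 = 12.8425


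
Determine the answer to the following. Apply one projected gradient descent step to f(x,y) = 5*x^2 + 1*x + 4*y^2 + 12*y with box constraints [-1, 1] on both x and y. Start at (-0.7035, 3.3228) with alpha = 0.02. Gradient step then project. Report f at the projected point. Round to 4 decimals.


Step 1: Compute gradient at (-0.7035, 3.3228).
grad_x = 2*5*-0.7035 + 1 = -6.035
grad_y = 2*4*3.3228 + 12 = 38.5824
Step 2: Gradient step.
x_raw = -0.7035 - 0.02*-6.035 = -0.5828
y_raw = 3.3228 - 0.02*38.5824 = 2.5512
Step 3: Project onto [-1, 1].
x_proj = clip(-0.5828) = -0.5828
y_proj = clip(2.5512) = 1.0
Step 4: Evaluate f.
f(-0.5828, 1.0) = 17.1155


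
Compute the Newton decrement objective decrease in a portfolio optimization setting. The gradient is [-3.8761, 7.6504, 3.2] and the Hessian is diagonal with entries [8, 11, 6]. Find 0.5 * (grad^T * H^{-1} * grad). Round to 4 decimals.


Step 1: H is diagonal, so H^(-1) * g = [-0.4845, 0.6955, 0.5333].
Step 2: g^T H^(-1) g = sum_i g_i^2 / H_ii
  = (-3.8761)^2/8 + (7.6504)^2/11 + (3.2)^2/6
  = 1.878 + 5.3208 + 1.7067 = 8.9055
Step 3: Objective decrease = 0.5 * g^T H^(-1) g = 4.4527


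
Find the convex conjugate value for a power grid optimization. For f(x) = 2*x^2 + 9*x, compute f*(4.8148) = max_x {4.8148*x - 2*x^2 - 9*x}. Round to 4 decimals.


f*(y) = sup_x {y*x - a*x^2 - b*x} = sup_x {(y-b)*x - a*x^2}
FOC: (y - b) - 2a*x = 0 => x* = (y - b)/(2a)
x* = (4.8148 - 9)/(2*2) = -1.0463
f*(4.8148) = (y-b)^2/(4a) = (4.8148 - 9)^2/(4*2)
= 17.5159/8 = 2.1895


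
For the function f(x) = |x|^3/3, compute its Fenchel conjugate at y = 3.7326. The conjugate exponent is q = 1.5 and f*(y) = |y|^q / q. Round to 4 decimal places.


The conjugate exponent q satisfies 1/p + 1/q = 1.
p = 3, so q = 3/(3 - 1) = 1.5
|y|^q = 3.7326^1.5 = 7.2114
f*(3.7326) = 7.2114 / 1.5 = 4.8076


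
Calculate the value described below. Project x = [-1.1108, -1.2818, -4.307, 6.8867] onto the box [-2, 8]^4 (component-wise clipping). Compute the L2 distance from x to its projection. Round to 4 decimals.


Project each component onto [-2, 8].
clip(-1.1108) = -1.1108, clip(-1.2818) = -1.2818, clip(-4.307) = -2.0, clip(6.8867) = 6.8867
Projection = [-1.1108, -1.2818, -2.0, 6.8867]
Squared diffs: [0.0, 0.0, 5.3222, 0.0]
Distance = sqrt(5.3222) = 2.307


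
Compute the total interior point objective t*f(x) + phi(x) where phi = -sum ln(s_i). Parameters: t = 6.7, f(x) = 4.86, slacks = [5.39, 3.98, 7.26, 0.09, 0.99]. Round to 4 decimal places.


Step 1: Compute log-barrier.
ln values: [1.6845, 1.3813, 1.9824, -2.4079, -0.0101]
phi = -(1.6845 + 1.3813 + 1.9824 - 2.4079 - 0.0101) = -2.6302
Step 2: Compute augmented objective.
t*f(x) = 6.7*4.86 = 32.562
Total = 32.562 - 2.6302 = 29.9318


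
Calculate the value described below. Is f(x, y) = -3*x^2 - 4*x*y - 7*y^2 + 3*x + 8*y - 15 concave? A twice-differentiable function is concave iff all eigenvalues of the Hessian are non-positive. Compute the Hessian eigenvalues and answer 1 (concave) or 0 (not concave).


The Hessian of f(x,y) = -3*x^2 - 4*x*y - 7*y^2 + 3*x + 8*y - 15 is:
H = [[-6, -4], [-4, -14]]
Trace = -6 - 14 = -20
Determinant = -6*-14 - (-4)^2 = 68
Discriminant = (-20)^2 - 4*68 = 128.0
Eigenvalues: lambda_1 = -15.6569, lambda_2 = -4.3431
The function is concave.

1


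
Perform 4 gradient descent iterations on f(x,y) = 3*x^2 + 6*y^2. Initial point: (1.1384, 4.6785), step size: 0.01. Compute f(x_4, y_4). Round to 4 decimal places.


Gradient descent on f(x,y) = 3*x^2 + 6*y^2.
Starting point: (1.1384, 4.6785), alpha = 0.01
Step 1: grad_x = 2*3*1.1384 = 6.8304, grad_y = 2*6*4.6785 = 56.142
  x_1 = 1.1384 - 0.01*6.8304 = 1.0701
  y_1 = 4.6785 - 0.01*56.142 = 4.1171
Step 2: grad_x = 2*3*1.0701 = 6.4206, grad_y = 2*6*4.1171 = 49.405
  x_2 = 1.0701 - 0.01*6.4206 = 1.0059
  y_2 = 4.1171 - 0.01*49.405 = 3.623
Step 3: grad_x = 2*3*1.0059 = 6.0353, grad_y = 2*6*3.623 = 43.4764
  x_3 = 1.0059 - 0.01*6.0353 = 0.9455
  y_3 = 3.623 - 0.01*43.4764 = 3.1883
Step 4: grad_x = 2*3*0.9455 = 5.6732, grad_y = 2*6*3.1883 = 38.2592
  x_4 = 0.9455 - 0.01*5.6732 = 0.8888
  y_4 = 3.1883 - 0.01*38.2592 = 2.8057
f(0.8888, 2.8057) = 3*0.8888^2 + 6*2.8057^2 = 49.6008


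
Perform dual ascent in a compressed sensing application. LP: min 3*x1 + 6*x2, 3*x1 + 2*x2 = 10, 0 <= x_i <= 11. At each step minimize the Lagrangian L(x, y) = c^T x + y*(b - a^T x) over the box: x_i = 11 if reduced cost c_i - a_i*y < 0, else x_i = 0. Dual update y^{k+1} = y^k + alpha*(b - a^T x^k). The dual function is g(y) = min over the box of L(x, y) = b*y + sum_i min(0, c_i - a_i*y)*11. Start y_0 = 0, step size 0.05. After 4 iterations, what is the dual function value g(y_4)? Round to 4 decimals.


Dual ascent for LP: min 3*x1 + 6*x2, 3*x1 + 2*x2 = 10, 0 <= x_i <= 11
Step 1: y^k = 0.0, reduced costs: (3.0, 6.0)
  x^k = (0.0, 0.0), subgradient = b - a^T x = 10.0
  y^{k+1} = 0.0 + 0.05*10.0 = 0.5
Step 2: y^k = 0.5, reduced costs: (1.5, 5.0)
  x^k = (0.0, 0.0), subgradient = b - a^T x = 10.0
  y^{k+1} = 0.5 + 0.05*10.0 = 1.0
Step 3: y^k = 1.0, reduced costs: (0.0, 4.0)
  x^k = (0.0, 0.0), subgradient = b - a^T x = 10.0
  y^{k+1} = 1.0 + 0.05*10.0 = 1.5
Step 4: y^k = 1.5, reduced costs: (-1.5, 3.0)
  x^k = (11.0, 0.0), subgradient = b - a^T x = -23.0
  y^{k+1} = 1.5 + 0.05*-23.0 = 0.35
Dual objective at y_4 = 0.35: reduced costs (1.95, 5.3), box minimizer x = (0.0, 0.0)
g(y_4) = b*y + (c1 - a1*y)*x1 + (c2 - a2*y)*x2 = 10*0.35 + 1.95*0.0 + 5.3*0.0 = 3.5 + 0.0 + 0.0 = 3.5


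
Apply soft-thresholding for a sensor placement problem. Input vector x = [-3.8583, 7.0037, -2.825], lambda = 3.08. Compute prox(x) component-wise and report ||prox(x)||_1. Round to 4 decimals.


Soft-thresholding with lambda = 3.08:
prox(-3.8583) = sign(-3.8583)*max(|-3.8583| - 3.08, 0) = -0.7783
prox(7.0037) = sign(7.0037)*max(|7.0037| - 3.08, 0) = 3.9237
prox(-2.825) = sign(-2.825)*max(|-2.825| - 3.08, 0) = 0.0
prox(x) = [-0.7783, 3.9237, 0.0]
||prox(x)||_1 = 0.7783 + 3.9237 + 0.0 = 4.702


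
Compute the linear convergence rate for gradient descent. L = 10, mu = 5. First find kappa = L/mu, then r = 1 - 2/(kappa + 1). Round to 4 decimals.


Step 1: Compute the condition number.
kappa = L/mu = 10/5 = 2.0
Step 2: Compute the convergence rate.
r = 1 - 2/(kappa + 1) = 1 - 2*mu/(L + mu) = (L - mu)/(L + mu) = 5/15 = 0.3333


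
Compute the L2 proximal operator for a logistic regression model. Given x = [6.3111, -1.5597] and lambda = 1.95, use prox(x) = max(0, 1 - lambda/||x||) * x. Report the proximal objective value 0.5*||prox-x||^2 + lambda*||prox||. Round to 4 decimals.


Step 1: Compute ||x||.
||x|| = 6.501
Step 2: Compute scaling factor.
scale = max(0, 1 - 1.95/6.501) = 0.7
Step 3: prox(x) = [4.4181, -1.0919]
||prox(x)|| = 4.551
Step 4: Proximal objective.
0.5*||prox-x||^2 = 1.9013
lambda*||prox|| = 8.8745
Total = 10.7756


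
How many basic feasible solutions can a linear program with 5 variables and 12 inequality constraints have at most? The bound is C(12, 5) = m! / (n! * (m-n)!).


Each vertex corresponds to some choice of n active constraints out of m, so the number of vertices is at most C(m, n) = m! / (n!(m-n)!).
m = 12, n = 5
Numerator: 12 * 11 * 10 * 9 * 8
Denominator: 5! = 120
C(12, 5) = 792


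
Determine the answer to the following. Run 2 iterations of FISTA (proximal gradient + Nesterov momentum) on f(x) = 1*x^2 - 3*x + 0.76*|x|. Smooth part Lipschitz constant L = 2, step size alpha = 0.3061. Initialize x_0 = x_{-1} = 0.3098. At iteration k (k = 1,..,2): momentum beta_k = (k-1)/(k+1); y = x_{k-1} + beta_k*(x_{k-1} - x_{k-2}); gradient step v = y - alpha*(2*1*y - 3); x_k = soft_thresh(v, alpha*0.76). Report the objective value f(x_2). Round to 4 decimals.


FISTA on f(x) = 1*x^2 - 3*x + 0.76*|x|
L = 2, alpha = 0.3061
Iteration 1: beta = 0.0, y = 0.3098 + 0.0*(0.3098 - 0.3098) = 0.3098
  grad(y) = -2.3804, v = y - alpha*grad = 1.0384
  prox(v) = soft_thresh(1.0384, 0.2326) = 0.8058
Iteration 2: beta = 0.3333, y = 0.8058 + 0.3333*(0.8058 - 0.3098) = 0.9711
  grad(y) = -1.0577, v = y - alpha*grad = 1.2949
  prox(v) = soft_thresh(1.2949, 0.2326) = 1.0623
f(x_2) = 1*1.0623^2 - 3*1.0623 + 0.76*|1.0623| = -1.2511


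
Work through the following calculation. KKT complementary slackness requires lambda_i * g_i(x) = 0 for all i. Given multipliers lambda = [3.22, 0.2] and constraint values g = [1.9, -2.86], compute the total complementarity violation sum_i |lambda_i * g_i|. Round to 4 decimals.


KKT complementary slackness check:
lambda_1 * g_1 = 3.22 * 1.9 = 6.118
lambda_2 * g_2 = 0.2 * -2.86 = -0.572
Total violation = 6.118 + 0.572 = 6.69


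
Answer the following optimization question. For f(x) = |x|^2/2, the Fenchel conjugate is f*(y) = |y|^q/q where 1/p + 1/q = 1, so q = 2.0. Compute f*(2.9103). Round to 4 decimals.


The conjugate exponent q satisfies 1/p + 1/q = 1.
p = 2, so q = 2/(2 - 1) = 2.0
|y|^q = 2.9103^2.0 = 8.4698
f*(2.9103) = 8.4698 / 2.0 = 4.2349


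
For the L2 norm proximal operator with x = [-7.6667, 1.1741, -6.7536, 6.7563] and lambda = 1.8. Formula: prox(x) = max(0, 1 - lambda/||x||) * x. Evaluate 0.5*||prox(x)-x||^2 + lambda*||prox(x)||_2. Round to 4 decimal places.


Step 1: Compute ||x||.
||x|| = 12.3051
Step 2: Compute scaling factor.
scale = max(0, 1 - 1.8/12.3051) = 0.8537
Step 3: prox(x) = [-6.5452, 1.0024, -5.7657, 5.768]
||prox(x)|| = 10.5051
Step 4: Proximal objective.
0.5*||prox-x||^2 = 1.62
lambda*||prox|| = 18.9092
Total = 20.5292


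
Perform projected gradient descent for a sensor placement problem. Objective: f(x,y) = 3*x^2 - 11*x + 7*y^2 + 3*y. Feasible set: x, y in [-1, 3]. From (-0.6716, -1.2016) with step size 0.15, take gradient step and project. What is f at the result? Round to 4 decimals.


Step 1: Compute gradient at (-0.6716, -1.2016).
grad_x = 2*3*-0.6716 - 11 = -15.0296
grad_y = 2*7*-1.2016 + 3 = -13.8224
Step 2: Gradient step.
x_raw = -0.6716 - 0.15*-15.0296 = 1.5828
y_raw = -1.2016 - 0.15*-13.8224 = 0.8718
Step 3: Project onto [-1, 3].
x_proj = clip(1.5828) = 1.5828
y_proj = clip(0.8718) = 0.8718
Step 4: Evaluate f.
f(1.5828, 0.8718) = -1.9601


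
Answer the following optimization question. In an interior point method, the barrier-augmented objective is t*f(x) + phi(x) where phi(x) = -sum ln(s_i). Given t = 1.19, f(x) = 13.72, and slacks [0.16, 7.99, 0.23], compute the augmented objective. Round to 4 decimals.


Step 1: Compute log-barrier.
ln values: [-1.8326, 2.0782, -1.4697]
phi = -(-1.8326 + 2.0782 - 1.4697) = 1.2241
Step 2: Compute augmented objective.
t*f(x) = 1.19*13.72 = 16.3268
Total = 16.3268 + 1.2241 = 17.5509


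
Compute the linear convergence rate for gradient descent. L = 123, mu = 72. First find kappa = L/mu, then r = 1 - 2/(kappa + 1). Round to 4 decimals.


Step 1: Compute the condition number.
kappa = L/mu = 123/72 = 1.7083
Step 2: Compute the convergence rate.
r = 1 - 2/(kappa + 1) = 1 - 2*mu/(L + mu) = (L - mu)/(L + mu) = 51/195 = 0.2615


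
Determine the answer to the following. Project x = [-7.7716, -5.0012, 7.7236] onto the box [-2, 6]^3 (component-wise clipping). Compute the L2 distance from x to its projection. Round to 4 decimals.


Project each component onto [-2, 6].
clip(-7.7716) = -2.0, clip(-5.0012) = -2.0, clip(7.7236) = 6.0
Projection = [-2.0, -2.0, 6.0]
Squared diffs: [33.3114, 9.0072, 2.9708]
Distance = sqrt(45.2894) = 6.7297


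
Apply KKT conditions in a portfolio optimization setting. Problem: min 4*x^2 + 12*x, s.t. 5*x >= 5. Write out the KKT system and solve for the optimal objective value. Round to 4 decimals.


Step 1: Try lambda = 0 (constraint inactive).
x_unc = -12/(2*4) = -1.5
Check: 5*-1.5 = -7.5 < 5 -- violated!
Step 2: Constraint must be active: 5*x = 5
x* = 5/5 = 1.0
lambda = (2*4*1.0 + 12)/5 = 4.0
Step 3: Compute optimal value.
f(x*) = 4*1.0^2 + 12*1.0 = 16.0


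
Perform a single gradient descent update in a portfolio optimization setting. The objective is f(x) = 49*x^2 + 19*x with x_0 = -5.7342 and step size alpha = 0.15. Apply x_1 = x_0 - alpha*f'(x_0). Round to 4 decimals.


We compute the gradient at x_0 and apply the update.
f'(x) = 98*x + 19
f'(-5.7342) = 98*-5.7342 + 19 = -542.9516
x_1 = -5.7342 - 0.15*-542.9516 = 75.7085


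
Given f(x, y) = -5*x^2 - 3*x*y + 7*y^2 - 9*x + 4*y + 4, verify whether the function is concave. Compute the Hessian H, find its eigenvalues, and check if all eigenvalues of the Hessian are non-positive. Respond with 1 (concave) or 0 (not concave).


The Hessian of f(x,y) = -5*x^2 - 3*x*y + 7*y^2 - 9*x + 4*y + 4 is:
H = [[-10, -3], [-3, 14]]
Trace = -10 + 14 = 4
Determinant = -10*14 - (-3)^2 = -149
Discriminant = (4)^2 - 4*-149 = 612.0
Eigenvalues: lambda_1 = -10.3693, lambda_2 = 14.3693
The function is not concave.

0


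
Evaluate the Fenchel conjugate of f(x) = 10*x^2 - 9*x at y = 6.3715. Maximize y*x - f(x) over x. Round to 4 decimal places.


f*(y) = sup_x {y*x - a*x^2 - b*x} = sup_x {(y-b)*x - a*x^2}
FOC: (y - b) - 2a*x = 0 => x* = (y - b)/(2a)
x* = (6.3715 + 9)/(2*10) = 0.7686
f*(6.3715) = (y-b)^2/(4a) = (6.3715 + 9)^2/(4*10)
= 236.283/40 = 5.9071


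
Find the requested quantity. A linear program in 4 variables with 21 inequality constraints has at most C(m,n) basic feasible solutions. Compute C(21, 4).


Each vertex corresponds to some choice of n active constraints out of m, so the number of vertices is at most C(m, n) = m! / (n!(m-n)!).
m = 21, n = 4
Numerator: 21 * 20 * 19 * 18
Denominator: 4! = 24
C(21, 4) = 5985


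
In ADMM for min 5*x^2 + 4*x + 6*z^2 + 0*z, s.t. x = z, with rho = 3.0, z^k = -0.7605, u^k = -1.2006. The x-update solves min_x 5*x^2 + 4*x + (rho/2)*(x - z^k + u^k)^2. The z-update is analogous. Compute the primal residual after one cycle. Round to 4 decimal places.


ADMM iteration with rho = 3.0, z^k = -0.7605, u^k = -1.2006
Step 1: x-update.
Minimize 5*x^2 + 4*x + (3.0/2)*(x + 0.7605 - 1.2006)^2
FOC: (2*5 + 3.0)*x = -4 + 3.0*(-0.7605 + 1.2006)
x^{k+1} = -0.2061
Step 2: z-update.
Minimize 6*z^2 + 0*z + (3.0/2)*(-0.2061 - z - 1.2006)^2
FOC: (2*6 + 3.0)*z = 0 + 3.0*(-0.2061 - 1.2006)
z^{k+1} = -0.2813
Step 3: u-update.
u^{k+1} = -1.2006 - 0.2061 + 0.2813 = -1.1254
Step 4: Primal residual = |-0.2061 + 0.2813| = 0.0752


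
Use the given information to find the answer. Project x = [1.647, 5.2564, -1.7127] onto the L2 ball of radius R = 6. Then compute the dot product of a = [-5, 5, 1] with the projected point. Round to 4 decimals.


Step 1: Compute ||x|| (intermediates to 6 decimals).
||x|| = sqrt(1.647^2 + 5.2564^2 + (-1.7127)^2) = 5.768509
Step 2: Project.
Since ||x|| <= R, proj = x (no scaling needed).
proj(x) = [1.647, 5.2564, -1.7127]
Step 3: Dot product.
a^T * proj(x) = -5*1.647 + 5*5.2564 + 1*(-1.7127) = 16.3343


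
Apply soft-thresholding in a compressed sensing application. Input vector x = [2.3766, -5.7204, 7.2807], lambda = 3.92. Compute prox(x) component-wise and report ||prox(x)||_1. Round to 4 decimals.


Soft-thresholding with lambda = 3.92:
prox(2.3766) = sign(2.3766)*max(|2.3766| - 3.92, 0) = 0.0
prox(-5.7204) = sign(-5.7204)*max(|-5.7204| - 3.92, 0) = -1.8004
prox(7.2807) = sign(7.2807)*max(|7.2807| - 3.92, 0) = 3.3607
prox(x) = [0.0, -1.8004, 3.3607]
||prox(x)||_1 = 0.0 + 1.8004 + 3.3607 = 5.1611


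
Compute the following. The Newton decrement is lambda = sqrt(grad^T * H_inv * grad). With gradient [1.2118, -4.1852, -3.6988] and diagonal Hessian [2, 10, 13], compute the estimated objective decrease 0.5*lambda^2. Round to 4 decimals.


Step 1: H is diagonal, so H^(-1) * g = [0.6059, -0.4185, -0.2845].
Step 2: g^T H^(-1) g = sum_i g_i^2 / H_ii
  = (1.2118)^2/2 + (-4.1852)^2/10 + (-3.6988)^2/13
  = 0.7342 + 1.7516 + 1.0524 = 3.5382
Step 3: Objective decrease = 0.5 * g^T H^(-1) g = 1.7691


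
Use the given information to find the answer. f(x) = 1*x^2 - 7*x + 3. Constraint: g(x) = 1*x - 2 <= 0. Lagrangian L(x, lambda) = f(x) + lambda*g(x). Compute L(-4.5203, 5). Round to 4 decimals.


Step 1: Evaluate f(x).
f(-4.5203) = 1*(-4.5203)^2 - 7*(-4.5203) + 3 = 55.0752
Step 2: Evaluate g(x).
g(-4.5203) = 1*-4.5203 - 2 = -6.5203
Step 3: Compute Lagrangian.
L = 55.0752 + 5*-6.5203 = 22.4737


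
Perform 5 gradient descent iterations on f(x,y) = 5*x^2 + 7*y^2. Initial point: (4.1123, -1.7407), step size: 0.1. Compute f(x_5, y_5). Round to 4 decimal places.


Gradient descent on f(x,y) = 5*x^2 + 7*y^2.
Starting point: (4.1123, -1.7407), alpha = 0.1
Step 1: grad_x = 2*5*4.1123 = 41.123, grad_y = 2*7*-1.7407 = -24.3698
  x_1 = 4.1123 - 0.1*41.123 = 0.0
  y_1 = -1.7407 - 0.1*-24.3698 = 0.6963
Step 2: grad_x = 2*5*0.0 = 0.0, grad_y = 2*7*0.6963 = 9.7479
  x_2 = 0.0 - 0.1*0.0 = 0.0
  y_2 = 0.6963 - 0.1*9.7479 = -0.2785
Step 3: grad_x = 2*5*0.0 = 0.0, grad_y = 2*7*-0.2785 = -3.8992
  x_3 = 0.0 - 0.1*0.0 = 0.0
  y_3 = -0.2785 - 0.1*-3.8992 = 0.1114
Step 4: grad_x = 2*5*0.0 = 0.0, grad_y = 2*7*0.1114 = 1.5597
  x_4 = 0.0 - 0.1*0.0 = 0.0
  y_4 = 0.1114 - 0.1*1.5597 = -0.0446
Step 5: grad_x = 2*5*0.0 = 0.0, grad_y = 2*7*-0.0446 = -0.6239
  x_5 = 0.0 - 0.1*0.0 = 0.0
  y_5 = -0.0446 - 0.1*-0.6239 = 0.0178
f(0.0, 0.0178) = 5*0.0^2 + 7*0.0178^2 = 0.0022


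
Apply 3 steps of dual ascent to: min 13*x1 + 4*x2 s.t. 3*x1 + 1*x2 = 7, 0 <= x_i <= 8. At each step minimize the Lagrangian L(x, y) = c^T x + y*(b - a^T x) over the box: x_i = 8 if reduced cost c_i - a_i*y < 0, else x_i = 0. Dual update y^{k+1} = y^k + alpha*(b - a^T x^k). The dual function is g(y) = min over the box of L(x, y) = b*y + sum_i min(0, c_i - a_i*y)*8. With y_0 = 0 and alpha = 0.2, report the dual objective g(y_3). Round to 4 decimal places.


Dual ascent for LP: min 13*x1 + 4*x2, 3*x1 + 1*x2 = 7, 0 <= x_i <= 8
Step 1: y^k = 0.0, reduced costs: (13.0, 4.0)
  x^k = (0.0, 0.0), subgradient = b - a^T x = 7.0
  y^{k+1} = 0.0 + 0.2*7.0 = 1.4
Step 2: y^k = 1.4, reduced costs: (8.8, 2.6)
  x^k = (0.0, 0.0), subgradient = b - a^T x = 7.0
  y^{k+1} = 1.4 + 0.2*7.0 = 2.8
Step 3: y^k = 2.8, reduced costs: (4.6, 1.2)
  x^k = (0.0, 0.0), subgradient = b - a^T x = 7.0
  y^{k+1} = 2.8 + 0.2*7.0 = 4.2
Dual objective at y_3 = 4.2: reduced costs (0.4, -0.2), box minimizer x = (0.0, 8.0)
g(y_3) = b*y + (c1 - a1*y)*x1 + (c2 - a2*y)*x2 = 7*4.2 + 0.4*0.0 + (-0.2)*8.0 = 29.4 + 0.0 - 1.6 = 27.8


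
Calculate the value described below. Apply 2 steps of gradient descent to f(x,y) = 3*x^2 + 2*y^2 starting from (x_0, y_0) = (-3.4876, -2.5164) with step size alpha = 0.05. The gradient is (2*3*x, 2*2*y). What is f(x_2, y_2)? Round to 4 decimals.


Gradient descent on f(x,y) = 3*x^2 + 2*y^2.
Starting point: (-3.4876, -2.5164), alpha = 0.05
Step 1: grad_x = 2*3*-3.4876 = -20.9256, grad_y = 2*2*-2.5164 = -10.0656
  x_1 = -3.4876 - 0.05*-20.9256 = -2.4413
  y_1 = -2.5164 - 0.05*-10.0656 = -2.0131
Step 2: grad_x = 2*3*-2.4413 = -14.6479, grad_y = 2*2*-2.0131 = -8.0525
  x_2 = -2.4413 - 0.05*-14.6479 = -1.7089
  y_2 = -2.0131 - 0.05*-8.0525 = -1.6105
f(-1.7089, -1.6105) = 3*(-1.7089)^2 + 2*(-1.6105)^2 = 13.9487


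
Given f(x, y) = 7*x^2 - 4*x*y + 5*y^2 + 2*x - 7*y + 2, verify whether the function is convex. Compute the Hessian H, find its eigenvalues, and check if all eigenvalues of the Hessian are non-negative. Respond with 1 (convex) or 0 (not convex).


The Hessian of f(x,y) = 7*x^2 - 4*x*y + 5*y^2 + 2*x - 7*y + 2 is:
H = [[14, -4], [-4, 10]]
Trace = 14 + 10 = 24
Determinant = 14*10 - (-4)^2 = 124
Discriminant = (24)^2 - 4*124 = 80.0
Eigenvalues: lambda_1 = 7.5279, lambda_2 = 16.4721
The function is convex.

1
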